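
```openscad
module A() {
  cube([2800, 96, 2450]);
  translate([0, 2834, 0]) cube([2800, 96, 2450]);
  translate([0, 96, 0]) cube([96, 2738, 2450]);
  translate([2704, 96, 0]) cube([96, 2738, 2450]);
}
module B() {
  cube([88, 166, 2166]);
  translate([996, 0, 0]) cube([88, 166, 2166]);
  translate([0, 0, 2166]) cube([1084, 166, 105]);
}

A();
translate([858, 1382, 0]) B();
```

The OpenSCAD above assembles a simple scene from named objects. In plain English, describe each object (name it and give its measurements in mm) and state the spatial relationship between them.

A is a box-shaped house frame (walls only): outside footprint 2800×2930 mm, wall height 2450 mm, wall thickness 96 mm. The two y-facing walls run the full x-width; the two x-facing walls fit between the inner faces of the y-facing walls.

B is a rectangular door frame: two vertical jambs of 88×166 mm section, 2166 mm tall, with a clear opening 908 mm wide between their inner faces. A header 105 mm tall and 166 mm deep lies on top of the jambs and spans the full outside width.

The door frame sits inside the house frame, centred.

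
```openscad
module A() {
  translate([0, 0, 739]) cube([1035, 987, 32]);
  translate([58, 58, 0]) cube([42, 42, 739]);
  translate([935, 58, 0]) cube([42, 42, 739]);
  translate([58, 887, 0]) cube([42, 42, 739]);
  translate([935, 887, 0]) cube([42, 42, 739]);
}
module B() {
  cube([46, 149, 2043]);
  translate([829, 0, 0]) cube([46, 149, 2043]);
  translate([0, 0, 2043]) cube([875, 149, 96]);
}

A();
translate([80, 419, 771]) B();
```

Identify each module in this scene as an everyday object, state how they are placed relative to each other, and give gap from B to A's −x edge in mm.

The door frame's min-x is at 80; the table's min-x is 0; gap = 80 mm.

A is a table. B is a door frame. The door frame is on top of the table, centred. The gap from the door frame to the table's −x edge is 80 mm.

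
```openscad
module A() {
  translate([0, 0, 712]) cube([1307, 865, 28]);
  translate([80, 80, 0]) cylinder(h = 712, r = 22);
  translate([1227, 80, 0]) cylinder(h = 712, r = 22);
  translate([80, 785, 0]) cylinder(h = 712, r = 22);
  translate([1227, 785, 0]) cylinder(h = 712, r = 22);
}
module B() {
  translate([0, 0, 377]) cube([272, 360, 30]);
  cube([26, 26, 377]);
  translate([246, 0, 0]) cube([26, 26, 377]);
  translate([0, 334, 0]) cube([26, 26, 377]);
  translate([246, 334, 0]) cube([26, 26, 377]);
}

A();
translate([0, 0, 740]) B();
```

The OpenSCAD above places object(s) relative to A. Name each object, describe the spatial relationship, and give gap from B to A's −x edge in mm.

The stool's min-x is at 0; the table's min-x is 0; gap = 0 mm.

A is a table. B is a stool. The stool is on top of the table. The gap from the stool to the table's −x edge is 0 mm.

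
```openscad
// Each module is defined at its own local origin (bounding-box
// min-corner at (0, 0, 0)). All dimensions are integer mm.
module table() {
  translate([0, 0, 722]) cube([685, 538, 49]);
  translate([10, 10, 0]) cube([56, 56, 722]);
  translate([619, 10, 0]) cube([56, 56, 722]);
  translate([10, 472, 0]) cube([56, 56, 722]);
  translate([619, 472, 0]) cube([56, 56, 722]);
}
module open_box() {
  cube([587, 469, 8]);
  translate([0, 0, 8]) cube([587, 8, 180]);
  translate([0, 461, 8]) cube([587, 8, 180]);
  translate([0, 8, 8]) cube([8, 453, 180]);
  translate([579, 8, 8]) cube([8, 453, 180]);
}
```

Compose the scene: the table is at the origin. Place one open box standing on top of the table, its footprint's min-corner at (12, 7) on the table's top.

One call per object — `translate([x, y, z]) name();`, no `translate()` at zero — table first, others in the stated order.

table();
translate([12, 7, 771]) open_box();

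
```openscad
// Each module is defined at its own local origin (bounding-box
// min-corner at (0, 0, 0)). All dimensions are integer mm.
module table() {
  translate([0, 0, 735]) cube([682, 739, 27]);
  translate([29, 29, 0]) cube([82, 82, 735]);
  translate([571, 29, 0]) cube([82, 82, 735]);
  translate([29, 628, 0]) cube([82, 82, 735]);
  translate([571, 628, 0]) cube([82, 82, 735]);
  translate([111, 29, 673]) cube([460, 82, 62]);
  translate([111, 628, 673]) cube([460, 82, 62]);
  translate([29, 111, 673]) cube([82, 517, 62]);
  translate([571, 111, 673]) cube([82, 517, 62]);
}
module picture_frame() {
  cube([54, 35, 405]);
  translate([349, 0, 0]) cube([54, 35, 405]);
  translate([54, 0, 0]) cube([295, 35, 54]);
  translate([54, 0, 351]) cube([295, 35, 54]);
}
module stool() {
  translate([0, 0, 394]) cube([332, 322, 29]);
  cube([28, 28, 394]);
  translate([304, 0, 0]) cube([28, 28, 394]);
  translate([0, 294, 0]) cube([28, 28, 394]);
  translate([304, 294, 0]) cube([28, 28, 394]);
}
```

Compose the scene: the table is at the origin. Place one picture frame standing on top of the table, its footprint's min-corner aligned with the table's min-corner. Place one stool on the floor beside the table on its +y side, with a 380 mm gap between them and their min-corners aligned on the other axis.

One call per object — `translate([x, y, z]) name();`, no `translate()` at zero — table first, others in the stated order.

table();
translate([0, 0, 762]) picture_frame();
translate([0, 1119, 0]) stool();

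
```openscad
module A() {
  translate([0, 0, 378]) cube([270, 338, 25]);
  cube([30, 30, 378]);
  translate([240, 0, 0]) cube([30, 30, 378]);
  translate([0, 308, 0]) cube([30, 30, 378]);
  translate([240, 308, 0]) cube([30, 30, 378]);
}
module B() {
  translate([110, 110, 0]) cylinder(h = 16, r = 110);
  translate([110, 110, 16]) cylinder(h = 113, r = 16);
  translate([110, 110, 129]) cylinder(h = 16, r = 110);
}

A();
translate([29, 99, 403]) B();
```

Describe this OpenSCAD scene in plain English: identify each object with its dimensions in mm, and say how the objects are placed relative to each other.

A is a simple wooden stool: a rectangular seat 270 mm (x) by 338 mm (y), 25 mm thick, top face at z = 403 mm, on four square legs, each 30×30 mm in cross-section. The legs rest on z = 0, each flush with a corner of the seat.

B is a spool: two coaxial disc flanges of radius 110 mm and thickness 16 mm, joined by a core cylinder of radius 16 mm and height 113 mm. The lower flange rests on z = 0 and the three cylinders share a vertical axis.

The spool is on top of the stool.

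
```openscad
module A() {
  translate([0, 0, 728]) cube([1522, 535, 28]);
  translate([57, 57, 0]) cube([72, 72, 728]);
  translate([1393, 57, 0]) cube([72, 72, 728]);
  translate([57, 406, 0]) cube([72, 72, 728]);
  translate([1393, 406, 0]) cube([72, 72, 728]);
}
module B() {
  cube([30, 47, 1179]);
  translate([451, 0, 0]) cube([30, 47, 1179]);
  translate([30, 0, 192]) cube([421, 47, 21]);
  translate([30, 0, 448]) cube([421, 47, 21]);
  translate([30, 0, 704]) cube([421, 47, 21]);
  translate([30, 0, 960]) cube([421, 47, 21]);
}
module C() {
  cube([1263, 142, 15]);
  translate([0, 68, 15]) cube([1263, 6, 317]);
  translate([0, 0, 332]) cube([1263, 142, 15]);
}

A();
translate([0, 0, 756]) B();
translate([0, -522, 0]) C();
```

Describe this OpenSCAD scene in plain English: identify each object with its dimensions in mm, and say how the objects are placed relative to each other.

A is a table: top 1522 mm (x) × 535 mm (y), 28 mm thick, upper face at z = 756 mm, on four 72×72 mm square legs, each inset 57 mm from the nearest pair of top edges, running from z = 0 to the bottom of the top.

B is a wooden ladder with two side rails of 30×47 mm section and 1179 mm height, set 481 mm apart overall. Between them run 4 rectangular rungs (47 mm deep, 21 mm thick), front faces flush with the rails' −y face. The bottom of the first rung is 192 mm above the floor and each subsequent rung is 256 mm higher than the one below.

C is an I-beam lying along x, 1263 mm long. Overall section height 347 mm. Two flanges 142 mm wide (y) and 15 mm thick, one on the floor and one at the top; a web 6 mm thick runs between them, centred on the flange width.

The ladder is on top of the table. The I-beam is on the floor beside the table on its −y side.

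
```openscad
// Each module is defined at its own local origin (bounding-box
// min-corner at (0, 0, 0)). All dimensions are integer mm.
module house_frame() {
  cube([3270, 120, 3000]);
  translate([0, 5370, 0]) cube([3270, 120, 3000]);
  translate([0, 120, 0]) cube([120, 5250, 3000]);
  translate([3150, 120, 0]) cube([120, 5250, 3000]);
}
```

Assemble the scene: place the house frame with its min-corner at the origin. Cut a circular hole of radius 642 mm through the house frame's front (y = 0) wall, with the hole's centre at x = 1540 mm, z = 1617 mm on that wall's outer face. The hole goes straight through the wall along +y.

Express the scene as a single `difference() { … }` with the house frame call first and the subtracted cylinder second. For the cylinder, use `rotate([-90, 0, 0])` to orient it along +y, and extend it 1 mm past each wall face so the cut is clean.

difference() {
  house_frame();
  translate([1540, -1, 1617]) rotate([-90, 0, 0]) cylinder(h = 122, r = 642);
}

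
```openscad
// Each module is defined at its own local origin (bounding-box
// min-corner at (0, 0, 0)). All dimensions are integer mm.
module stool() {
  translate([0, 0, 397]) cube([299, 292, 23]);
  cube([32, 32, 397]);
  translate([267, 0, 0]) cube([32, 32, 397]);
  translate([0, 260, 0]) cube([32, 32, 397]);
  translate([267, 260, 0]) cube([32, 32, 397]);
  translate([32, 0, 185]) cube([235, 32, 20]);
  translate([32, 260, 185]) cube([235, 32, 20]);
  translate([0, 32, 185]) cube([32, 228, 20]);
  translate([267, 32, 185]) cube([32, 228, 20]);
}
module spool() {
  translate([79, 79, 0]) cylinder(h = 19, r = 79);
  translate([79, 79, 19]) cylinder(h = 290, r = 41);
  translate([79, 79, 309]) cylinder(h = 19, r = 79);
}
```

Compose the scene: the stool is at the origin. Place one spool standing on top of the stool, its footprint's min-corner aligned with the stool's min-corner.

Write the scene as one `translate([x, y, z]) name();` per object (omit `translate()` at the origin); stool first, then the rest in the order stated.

stool();
translate([0, 0, 420]) spool();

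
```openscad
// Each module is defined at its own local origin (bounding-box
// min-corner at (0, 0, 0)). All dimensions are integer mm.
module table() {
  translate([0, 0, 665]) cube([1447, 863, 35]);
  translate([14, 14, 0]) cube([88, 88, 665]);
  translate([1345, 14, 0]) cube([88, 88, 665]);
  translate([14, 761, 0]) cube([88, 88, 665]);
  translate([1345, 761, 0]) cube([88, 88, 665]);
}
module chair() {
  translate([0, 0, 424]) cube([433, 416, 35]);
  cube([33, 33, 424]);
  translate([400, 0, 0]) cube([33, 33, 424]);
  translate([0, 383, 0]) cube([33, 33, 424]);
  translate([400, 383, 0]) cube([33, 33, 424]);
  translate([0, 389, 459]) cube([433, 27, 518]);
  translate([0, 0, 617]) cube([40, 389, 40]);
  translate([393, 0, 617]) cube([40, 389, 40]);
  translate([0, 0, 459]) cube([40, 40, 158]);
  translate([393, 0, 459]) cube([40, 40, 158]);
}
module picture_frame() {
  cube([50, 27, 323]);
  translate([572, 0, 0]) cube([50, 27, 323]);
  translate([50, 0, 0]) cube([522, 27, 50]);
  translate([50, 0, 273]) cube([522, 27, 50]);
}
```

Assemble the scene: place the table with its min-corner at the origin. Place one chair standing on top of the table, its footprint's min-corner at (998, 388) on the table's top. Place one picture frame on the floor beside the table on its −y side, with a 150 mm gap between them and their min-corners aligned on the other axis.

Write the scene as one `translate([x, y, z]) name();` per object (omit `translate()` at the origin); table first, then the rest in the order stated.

table();
translate([998, 388, 700]) chair();
translate([0, -177, 0]) picture_frame();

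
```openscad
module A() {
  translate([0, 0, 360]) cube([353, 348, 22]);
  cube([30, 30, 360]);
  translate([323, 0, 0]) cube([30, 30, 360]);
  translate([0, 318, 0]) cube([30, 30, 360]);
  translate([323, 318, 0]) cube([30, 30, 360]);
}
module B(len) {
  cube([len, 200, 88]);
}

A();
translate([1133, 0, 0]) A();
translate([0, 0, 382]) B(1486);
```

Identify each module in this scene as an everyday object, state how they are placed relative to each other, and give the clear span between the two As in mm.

Second stool starts at x = 1133; first ends at x = 353; clear span = 1133 − 353 = 780 mm.

A is a stool. B is a beam. A beam spans the tops of two stools. The clear span between the two stools is 780 mm.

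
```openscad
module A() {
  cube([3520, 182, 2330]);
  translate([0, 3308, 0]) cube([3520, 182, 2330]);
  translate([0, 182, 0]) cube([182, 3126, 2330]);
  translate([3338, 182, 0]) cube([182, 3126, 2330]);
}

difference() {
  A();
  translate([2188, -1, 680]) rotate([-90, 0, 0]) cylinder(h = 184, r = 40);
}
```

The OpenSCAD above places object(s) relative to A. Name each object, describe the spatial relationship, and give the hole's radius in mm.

A is a house frame. The house frame has a circular hole through its front wall. The hole's radius is 40 mm.

The subtracted cylinder has r = 40 mm.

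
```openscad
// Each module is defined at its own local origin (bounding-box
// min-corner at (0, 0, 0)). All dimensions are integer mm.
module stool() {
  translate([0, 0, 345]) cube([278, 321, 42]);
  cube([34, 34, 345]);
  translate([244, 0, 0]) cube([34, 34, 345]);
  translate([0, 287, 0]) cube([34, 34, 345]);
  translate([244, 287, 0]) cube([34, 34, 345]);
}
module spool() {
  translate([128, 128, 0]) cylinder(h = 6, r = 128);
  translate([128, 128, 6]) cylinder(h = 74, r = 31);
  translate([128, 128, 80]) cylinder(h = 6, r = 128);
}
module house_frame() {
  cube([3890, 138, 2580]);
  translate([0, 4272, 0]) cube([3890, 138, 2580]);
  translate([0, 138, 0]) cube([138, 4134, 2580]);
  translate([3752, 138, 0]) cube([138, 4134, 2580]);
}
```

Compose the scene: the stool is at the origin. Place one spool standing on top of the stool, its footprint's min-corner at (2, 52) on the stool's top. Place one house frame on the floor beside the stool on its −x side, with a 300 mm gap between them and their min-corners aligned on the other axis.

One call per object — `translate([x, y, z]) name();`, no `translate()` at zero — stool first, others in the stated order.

stool();
translate([2, 52, 387]) spool();
translate([-4190, 0, 0]) house_frame();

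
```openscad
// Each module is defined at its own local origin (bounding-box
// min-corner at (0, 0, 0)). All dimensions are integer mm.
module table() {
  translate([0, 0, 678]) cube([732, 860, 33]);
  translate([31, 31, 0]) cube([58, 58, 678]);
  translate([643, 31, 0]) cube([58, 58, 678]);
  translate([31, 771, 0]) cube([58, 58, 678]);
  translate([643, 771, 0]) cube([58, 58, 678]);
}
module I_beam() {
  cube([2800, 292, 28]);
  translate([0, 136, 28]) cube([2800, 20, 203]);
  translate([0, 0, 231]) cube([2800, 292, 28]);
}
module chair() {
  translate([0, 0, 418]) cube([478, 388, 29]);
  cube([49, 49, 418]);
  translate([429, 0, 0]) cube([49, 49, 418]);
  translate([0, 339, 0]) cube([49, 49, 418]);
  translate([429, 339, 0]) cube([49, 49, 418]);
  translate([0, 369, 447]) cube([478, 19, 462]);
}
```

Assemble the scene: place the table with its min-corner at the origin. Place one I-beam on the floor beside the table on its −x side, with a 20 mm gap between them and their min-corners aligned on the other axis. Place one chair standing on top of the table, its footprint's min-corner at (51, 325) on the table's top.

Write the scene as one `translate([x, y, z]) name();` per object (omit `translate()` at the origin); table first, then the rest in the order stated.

table();
translate([-2820, 0, 0]) I_beam();
translate([51, 325, 711]) chair();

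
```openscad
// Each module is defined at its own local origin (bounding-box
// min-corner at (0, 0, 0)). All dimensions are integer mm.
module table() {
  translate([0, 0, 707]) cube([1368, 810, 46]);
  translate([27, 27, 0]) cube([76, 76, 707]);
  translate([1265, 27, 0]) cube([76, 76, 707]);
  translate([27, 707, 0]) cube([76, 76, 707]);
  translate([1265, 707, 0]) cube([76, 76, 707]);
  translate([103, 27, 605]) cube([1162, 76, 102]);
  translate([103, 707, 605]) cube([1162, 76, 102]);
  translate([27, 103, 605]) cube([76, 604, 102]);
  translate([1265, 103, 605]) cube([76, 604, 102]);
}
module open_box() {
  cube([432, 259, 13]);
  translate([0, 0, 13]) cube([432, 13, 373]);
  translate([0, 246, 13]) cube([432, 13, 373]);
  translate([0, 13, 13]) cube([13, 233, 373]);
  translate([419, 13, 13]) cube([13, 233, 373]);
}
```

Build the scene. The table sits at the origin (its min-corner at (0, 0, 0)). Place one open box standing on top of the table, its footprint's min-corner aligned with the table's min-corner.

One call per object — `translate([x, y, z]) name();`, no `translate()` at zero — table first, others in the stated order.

table();
translate([0, 0, 753]) open_box();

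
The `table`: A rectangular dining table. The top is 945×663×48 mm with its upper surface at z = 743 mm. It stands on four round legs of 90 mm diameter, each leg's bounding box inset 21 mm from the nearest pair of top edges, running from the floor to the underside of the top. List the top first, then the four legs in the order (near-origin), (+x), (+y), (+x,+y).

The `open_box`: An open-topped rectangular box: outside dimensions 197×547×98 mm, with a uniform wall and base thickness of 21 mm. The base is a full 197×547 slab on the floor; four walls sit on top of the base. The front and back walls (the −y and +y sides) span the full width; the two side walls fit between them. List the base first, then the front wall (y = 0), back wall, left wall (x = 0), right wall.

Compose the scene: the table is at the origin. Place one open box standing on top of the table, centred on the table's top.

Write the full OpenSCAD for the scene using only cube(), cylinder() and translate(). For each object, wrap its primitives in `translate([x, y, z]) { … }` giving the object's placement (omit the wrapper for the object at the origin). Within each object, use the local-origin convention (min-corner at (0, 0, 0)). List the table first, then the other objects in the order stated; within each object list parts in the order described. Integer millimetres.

translate([0, 0, 695]) cube([945, 663, 48]);
translate([66, 66, 0]) cylinder(h = 695, r = 45);
translate([879, 66, 0]) cylinder(h = 695, r = 45);
translate([66, 597, 0]) cylinder(h = 695, r = 45);
translate([879, 597, 0]) cylinder(h = 695, r = 45);
translate([374, 58, 743]) {
  cube([197, 547, 21]);
  translate([0, 0, 21]) cube([197, 21, 77]);
  translate([0, 526, 21]) cube([197, 21, 77]);
  translate([0, 21, 21]) cube([21, 505, 77]);
  translate([176, 21, 21]) cube([21, 505, 77]);
}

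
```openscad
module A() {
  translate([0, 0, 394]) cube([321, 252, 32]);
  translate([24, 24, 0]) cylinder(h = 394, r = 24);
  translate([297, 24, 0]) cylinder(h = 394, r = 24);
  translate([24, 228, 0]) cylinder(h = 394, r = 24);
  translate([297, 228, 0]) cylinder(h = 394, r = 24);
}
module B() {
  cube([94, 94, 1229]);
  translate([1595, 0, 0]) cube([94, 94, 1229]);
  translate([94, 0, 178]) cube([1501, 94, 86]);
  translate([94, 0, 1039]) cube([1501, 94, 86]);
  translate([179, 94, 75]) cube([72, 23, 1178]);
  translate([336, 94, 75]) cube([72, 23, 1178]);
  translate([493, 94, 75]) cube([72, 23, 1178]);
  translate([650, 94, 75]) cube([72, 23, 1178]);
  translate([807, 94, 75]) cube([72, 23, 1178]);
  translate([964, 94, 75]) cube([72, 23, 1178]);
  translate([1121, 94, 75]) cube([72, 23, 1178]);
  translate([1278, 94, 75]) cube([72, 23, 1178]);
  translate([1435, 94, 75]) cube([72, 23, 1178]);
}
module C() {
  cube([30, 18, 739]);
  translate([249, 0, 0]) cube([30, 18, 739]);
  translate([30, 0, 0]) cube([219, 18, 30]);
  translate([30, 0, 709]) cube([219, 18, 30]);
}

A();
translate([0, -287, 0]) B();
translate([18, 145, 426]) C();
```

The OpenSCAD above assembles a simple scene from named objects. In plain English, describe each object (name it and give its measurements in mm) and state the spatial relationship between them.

A is a four-legged stool. The seat is a 321×252×32 mm slab whose top surface is at z = 426 mm; four round legs, each 48 mm in diameter, run from the floor (z = 0) to the underside of the seat, each leg's axis is inset half a diameter from the nearest pair of seat edges (so the leg's bounding box is flush with the corner).

B is a fence section. Two 94×94 mm posts, 1229 mm tall, stand on the floor with a clear span of 1501 mm between their inner faces. Two horizontal rails of 94×86 mm section span the gap between the posts with their undersides at z = 178 mm and z = 1039 mm, flush with the posts' −y face. 9 pickets, each 72 mm wide, 23 mm thick and 1178 mm tall, are fixed to the +y face of the rails with their bottoms at z = 75 mm, evenly spaced across the span with equal gaps (rounded down to the nearest mm) at the −x end and between each pair — any rounding remainder accumulates at the +x end.

C is a rectangular picture frame lying in the x–z plane (depth along y). The opening is 219 mm wide (x) by 679 mm tall (z), surrounded by a border 30 mm wide on all four sides. The frame is 18 mm deep and is made of two full-height vertical stiles with two horizontal rails fitted between them.

The fence section is on the floor beside the stool on its −y side. The picture frame is on top of the stool.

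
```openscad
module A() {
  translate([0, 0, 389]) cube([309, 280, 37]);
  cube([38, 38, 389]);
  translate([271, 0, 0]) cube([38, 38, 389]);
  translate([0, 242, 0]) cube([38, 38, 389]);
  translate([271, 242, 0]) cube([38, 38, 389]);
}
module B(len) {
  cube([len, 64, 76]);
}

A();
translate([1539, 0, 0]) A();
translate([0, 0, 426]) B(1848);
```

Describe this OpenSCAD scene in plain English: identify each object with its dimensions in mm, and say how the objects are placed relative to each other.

A is a simple wooden stool: a rectangular seat 309 mm (x) by 280 mm (y), 37 mm thick, top face at z = 426 mm, on four square legs, each 38×38 mm in cross-section. The legs rest on z = 0, each flush with a corner of the seat.

B is a rectangular beam 1848 mm long (x), 64 mm deep (y), 76 mm thick (z).

The beam spans the tops of two stools placed 1230 mm apart, resting at z = 426 mm.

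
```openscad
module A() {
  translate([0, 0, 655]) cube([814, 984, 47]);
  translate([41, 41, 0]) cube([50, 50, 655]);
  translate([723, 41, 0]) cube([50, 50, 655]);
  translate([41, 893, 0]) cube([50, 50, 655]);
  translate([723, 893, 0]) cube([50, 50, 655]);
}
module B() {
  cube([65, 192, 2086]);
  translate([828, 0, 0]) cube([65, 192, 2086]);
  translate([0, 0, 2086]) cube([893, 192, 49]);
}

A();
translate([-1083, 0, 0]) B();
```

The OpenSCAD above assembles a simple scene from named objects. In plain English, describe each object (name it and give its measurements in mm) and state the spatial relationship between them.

A is a table: top 814 mm (x) × 984 mm (y), 47 mm thick, upper face at z = 702 mm, on four 50×50 mm square legs, each inset 41 mm from the nearest pair of top edges, running from z = 0 to the bottom of the top.

B is a rectangular door frame: two vertical jambs of 65×192 mm section, 2086 mm tall, with a clear opening 763 mm wide between their inner faces. A header 49 mm tall and 192 mm deep lies on top of the jambs and spans the full outside width.

The door frame is on the floor beside the table on its −x side.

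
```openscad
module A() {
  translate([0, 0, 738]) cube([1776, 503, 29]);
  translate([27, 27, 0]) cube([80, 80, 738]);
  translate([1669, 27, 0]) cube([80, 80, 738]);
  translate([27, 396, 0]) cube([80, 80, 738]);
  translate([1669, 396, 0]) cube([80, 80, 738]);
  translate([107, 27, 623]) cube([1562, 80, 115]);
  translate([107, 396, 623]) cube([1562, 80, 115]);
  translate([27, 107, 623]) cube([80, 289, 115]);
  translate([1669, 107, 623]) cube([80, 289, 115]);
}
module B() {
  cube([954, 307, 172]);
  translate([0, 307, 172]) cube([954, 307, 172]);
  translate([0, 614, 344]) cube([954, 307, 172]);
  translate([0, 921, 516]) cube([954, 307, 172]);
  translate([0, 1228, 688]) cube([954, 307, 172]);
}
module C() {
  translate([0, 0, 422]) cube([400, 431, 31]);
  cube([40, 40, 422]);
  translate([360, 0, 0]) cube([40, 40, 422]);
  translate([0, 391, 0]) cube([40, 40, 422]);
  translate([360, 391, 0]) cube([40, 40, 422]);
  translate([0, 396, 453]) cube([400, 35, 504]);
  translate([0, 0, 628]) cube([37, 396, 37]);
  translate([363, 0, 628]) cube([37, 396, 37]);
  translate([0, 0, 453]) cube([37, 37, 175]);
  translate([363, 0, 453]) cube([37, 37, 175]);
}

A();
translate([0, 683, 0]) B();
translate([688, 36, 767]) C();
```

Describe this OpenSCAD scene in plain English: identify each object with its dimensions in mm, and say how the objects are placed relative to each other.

A is a rectangular dining table. The top is 1776×503×29 mm with its upper surface at z = 767 mm. It stands on four 80×80 mm square legs, each inset 27 mm from the nearest pair of top edges, running from the floor to the underside of the top. Four apron rails, 80 mm thick and 115 mm tall, run between adjacent legs with their top edges flush with the underside of the top and their outer faces flush with the legs' outer faces.

B is a straight staircase of 5 solid steps. Each step is 954 mm wide (x), 307 mm deep (y, the going) and 172 mm tall (the rise). The first step rests on the floor; each subsequent step sits one going further in +y and one rise higher in +z, directly behind and above the previous step with no overlap.

C is a chair. The seat is a 400×431×31 mm slab with its top at z = 453 mm, on four 40×40 mm corner legs (flush with the seat edges, standing on z = 0). A flat backrest 35 mm thick, 504 mm tall, spans the full seat width and rises from the seat top along its +y edge, rear face flush with the rear of the seat. Two armrests of 37×37 mm section run along each side from the seat's front edge to the front of the backrest, top faces 212 mm above the seat top and outer faces flush with the seat's x-edges; a 37×37 mm post under the front of each armrest stands on the seat at the front corner.

The staircase is on the floor beside the table on its +y side. The chair is on top of the table, centred.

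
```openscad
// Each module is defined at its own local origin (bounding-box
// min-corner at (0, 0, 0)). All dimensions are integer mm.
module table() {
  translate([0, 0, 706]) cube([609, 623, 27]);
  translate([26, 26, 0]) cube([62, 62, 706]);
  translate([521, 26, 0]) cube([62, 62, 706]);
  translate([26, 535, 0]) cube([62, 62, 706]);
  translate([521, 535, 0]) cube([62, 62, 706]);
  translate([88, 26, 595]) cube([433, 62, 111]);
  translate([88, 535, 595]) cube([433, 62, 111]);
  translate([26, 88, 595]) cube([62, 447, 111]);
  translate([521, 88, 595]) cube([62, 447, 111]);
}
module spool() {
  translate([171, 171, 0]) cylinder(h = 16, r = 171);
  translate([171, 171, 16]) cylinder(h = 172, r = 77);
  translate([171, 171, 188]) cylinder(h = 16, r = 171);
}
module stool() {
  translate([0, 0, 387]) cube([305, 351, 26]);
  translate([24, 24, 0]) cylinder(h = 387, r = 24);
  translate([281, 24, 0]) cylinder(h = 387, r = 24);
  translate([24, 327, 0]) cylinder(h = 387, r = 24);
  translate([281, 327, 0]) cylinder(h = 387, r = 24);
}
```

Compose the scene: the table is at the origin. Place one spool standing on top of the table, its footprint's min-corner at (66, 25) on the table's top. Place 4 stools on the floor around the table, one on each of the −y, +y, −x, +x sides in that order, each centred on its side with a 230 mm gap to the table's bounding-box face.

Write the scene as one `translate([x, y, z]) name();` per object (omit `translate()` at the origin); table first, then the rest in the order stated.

table();
translate([66, 25, 733]) spool();
translate([152, -581, 0]) stool();
translate([152, 853, 0]) stool();
translate([-535, 136, 0]) stool();
translate([839, 136, 0]) stool();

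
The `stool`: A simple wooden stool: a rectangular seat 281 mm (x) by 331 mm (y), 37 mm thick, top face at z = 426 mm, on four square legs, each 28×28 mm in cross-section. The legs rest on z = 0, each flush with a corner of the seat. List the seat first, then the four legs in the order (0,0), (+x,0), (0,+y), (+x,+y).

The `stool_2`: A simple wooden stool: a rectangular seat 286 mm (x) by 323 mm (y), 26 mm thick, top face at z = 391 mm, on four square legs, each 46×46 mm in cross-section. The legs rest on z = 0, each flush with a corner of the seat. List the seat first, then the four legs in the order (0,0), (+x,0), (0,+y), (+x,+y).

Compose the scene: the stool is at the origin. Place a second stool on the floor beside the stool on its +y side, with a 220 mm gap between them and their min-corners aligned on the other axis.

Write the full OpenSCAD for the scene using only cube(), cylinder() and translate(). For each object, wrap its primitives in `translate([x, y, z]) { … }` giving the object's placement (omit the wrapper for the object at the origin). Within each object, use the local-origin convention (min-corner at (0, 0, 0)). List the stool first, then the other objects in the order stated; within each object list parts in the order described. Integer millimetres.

translate([0, 0, 389]) cube([281, 331, 37]);
cube([28, 28, 389]);
translate([253, 0, 0]) cube([28, 28, 389]);
translate([0, 303, 0]) cube([28, 28, 389]);
translate([253, 303, 0]) cube([28, 28, 389]);
translate([0, 551, 0]) {
  translate([0, 0, 365]) cube([286, 323, 26]);
  cube([46, 46, 365]);
  translate([240, 0, 0]) cube([46, 46, 365]);
  translate([0, 277, 0]) cube([46, 46, 365]);
  translate([240, 277, 0]) cube([46, 46, 365]);
}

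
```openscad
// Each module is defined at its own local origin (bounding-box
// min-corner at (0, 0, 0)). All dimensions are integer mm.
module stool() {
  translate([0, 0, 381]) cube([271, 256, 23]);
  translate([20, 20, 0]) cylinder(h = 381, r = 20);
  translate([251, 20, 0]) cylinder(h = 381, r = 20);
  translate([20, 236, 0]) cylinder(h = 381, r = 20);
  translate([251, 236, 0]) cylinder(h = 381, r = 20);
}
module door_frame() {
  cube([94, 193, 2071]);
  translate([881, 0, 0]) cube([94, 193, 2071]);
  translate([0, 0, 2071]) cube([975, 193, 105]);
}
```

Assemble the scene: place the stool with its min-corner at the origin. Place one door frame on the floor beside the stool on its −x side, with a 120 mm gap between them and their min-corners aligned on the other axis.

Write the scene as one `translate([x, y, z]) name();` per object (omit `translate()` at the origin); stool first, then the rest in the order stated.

stool();
translate([-1095, 0, 0]) door_frame();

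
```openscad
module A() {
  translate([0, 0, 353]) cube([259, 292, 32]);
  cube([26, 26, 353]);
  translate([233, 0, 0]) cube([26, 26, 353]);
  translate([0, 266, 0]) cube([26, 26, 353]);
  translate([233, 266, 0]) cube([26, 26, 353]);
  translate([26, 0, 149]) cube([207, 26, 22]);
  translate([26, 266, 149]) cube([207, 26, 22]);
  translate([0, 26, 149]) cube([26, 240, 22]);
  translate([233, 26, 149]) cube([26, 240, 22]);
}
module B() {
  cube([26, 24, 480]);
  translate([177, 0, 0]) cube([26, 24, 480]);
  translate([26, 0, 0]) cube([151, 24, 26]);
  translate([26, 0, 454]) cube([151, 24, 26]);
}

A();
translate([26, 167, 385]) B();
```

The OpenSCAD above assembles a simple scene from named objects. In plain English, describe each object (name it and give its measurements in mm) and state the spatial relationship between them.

A is a simple wooden stool: a rectangular seat 259 mm (x) by 292 mm (y), 32 mm thick, top face at z = 385 mm, on four square legs, each 26×26 mm in cross-section. The legs rest on z = 0, each flush with a corner of the seat. Four stretchers, 26 mm wide and 22 mm tall, connect adjacent legs with their undersides at z = 149 mm, each running between the inner faces of the legs it joins and aligned with the legs' outer faces on the other axis.

B is a picture frame with a 151×428 mm rectangular opening (x by z) and a uniform 26 mm border on every side. Frame depth is 24 mm along y. It is built from two vertical stiles running the full outside height and two horizontal rails spanning the gap between the stiles.

The picture frame is on top of the stool.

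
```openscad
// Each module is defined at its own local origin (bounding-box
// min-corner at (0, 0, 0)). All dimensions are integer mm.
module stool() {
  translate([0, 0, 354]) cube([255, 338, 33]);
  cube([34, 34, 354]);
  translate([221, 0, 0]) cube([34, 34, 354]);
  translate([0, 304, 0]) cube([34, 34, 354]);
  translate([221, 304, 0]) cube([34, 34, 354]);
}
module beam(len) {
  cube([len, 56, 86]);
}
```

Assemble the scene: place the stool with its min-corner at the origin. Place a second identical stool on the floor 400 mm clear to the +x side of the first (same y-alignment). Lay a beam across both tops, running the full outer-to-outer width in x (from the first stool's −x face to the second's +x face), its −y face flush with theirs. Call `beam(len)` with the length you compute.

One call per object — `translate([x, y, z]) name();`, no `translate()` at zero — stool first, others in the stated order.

stool();
translate([655, 0, 0]) stool();
translate([0, 0, 387]) beam(910);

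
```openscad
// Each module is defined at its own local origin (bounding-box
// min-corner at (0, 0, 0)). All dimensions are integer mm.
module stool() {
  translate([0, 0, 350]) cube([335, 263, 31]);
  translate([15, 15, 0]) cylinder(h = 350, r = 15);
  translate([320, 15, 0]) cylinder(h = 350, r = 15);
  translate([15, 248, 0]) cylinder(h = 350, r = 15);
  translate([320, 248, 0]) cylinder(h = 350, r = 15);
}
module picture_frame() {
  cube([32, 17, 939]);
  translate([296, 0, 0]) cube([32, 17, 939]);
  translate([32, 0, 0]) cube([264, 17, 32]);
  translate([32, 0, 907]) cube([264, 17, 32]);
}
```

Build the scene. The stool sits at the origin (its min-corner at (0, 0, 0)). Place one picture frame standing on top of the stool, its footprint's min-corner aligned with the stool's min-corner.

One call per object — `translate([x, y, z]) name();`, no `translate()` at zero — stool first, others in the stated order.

stool();
translate([0, 0, 381]) picture_frame();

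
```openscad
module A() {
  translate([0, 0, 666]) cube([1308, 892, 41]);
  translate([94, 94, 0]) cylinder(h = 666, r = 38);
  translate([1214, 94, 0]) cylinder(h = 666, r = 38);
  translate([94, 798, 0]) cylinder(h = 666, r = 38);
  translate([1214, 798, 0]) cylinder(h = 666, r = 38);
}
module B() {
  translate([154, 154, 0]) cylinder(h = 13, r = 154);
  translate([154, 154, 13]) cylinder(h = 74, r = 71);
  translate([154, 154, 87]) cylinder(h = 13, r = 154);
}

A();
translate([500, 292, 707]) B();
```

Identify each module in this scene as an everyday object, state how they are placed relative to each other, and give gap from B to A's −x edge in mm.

A is a table. B is a spool. The spool is on top of the table, centred. The gap from the spool to the table's −x edge is 500 mm.

The spool's min-x is at 500; the table's min-x is 0; gap = 500 mm.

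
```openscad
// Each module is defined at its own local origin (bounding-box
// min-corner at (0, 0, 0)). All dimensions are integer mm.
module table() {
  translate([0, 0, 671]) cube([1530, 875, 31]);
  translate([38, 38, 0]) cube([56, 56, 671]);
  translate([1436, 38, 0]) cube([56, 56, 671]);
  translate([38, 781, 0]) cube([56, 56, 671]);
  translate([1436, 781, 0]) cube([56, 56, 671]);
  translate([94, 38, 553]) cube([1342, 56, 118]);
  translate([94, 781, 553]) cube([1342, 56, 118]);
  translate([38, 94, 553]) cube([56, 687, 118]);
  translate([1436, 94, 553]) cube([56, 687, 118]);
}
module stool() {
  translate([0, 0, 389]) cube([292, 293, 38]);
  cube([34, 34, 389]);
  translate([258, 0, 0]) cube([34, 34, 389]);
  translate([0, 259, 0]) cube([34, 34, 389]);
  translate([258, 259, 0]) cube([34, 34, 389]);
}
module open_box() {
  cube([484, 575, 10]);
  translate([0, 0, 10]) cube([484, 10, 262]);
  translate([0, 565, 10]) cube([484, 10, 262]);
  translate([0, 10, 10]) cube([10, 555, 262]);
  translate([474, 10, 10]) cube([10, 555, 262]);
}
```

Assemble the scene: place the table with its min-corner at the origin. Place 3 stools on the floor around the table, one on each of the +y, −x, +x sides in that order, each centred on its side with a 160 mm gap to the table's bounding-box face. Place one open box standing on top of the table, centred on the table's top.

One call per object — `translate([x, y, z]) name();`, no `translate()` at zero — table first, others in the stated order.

table();
translate([619, 1035, 0]) stool();
translate([-452, 291, 0]) stool();
translate([1690, 291, 0]) stool();
translate([523, 150, 702]) open_box();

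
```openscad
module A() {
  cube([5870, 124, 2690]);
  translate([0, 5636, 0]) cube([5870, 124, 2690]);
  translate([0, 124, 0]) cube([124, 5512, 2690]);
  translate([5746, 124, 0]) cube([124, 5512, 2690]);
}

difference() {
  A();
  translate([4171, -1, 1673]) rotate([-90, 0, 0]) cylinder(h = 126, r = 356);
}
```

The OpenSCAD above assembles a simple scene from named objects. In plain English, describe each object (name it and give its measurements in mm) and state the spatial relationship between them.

A is a box-shaped house frame (walls only): outside footprint 5870×5760 mm, wall height 2690 mm, wall thickness 124 mm. The two y-facing walls run the full x-width; the two x-facing walls fit between the inner faces of the y-facing walls.

The house frame has a circular hole of radius 356 mm through its front wall, centred at (x = 4171, z = 1673).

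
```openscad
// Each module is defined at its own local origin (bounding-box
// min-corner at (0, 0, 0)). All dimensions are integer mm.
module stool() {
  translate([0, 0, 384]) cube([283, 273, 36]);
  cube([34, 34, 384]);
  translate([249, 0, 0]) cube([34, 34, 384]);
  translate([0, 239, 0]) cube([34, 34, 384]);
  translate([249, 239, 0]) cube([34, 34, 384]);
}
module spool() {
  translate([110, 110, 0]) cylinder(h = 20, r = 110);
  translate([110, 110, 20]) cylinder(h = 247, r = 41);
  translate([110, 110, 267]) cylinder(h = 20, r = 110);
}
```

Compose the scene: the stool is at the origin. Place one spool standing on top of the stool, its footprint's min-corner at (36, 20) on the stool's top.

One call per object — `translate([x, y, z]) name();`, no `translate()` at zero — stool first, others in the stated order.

stool();
translate([36, 20, 420]) spool();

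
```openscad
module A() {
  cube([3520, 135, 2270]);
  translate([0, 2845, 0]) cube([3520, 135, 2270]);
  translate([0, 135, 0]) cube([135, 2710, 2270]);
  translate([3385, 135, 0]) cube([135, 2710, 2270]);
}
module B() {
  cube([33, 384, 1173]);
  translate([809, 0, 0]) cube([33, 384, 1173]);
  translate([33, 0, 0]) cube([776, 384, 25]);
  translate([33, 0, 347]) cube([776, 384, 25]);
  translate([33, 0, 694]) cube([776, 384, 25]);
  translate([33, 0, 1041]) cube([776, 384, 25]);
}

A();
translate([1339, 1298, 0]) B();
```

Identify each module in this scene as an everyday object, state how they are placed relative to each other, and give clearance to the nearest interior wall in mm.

Clearances: x = 1204, y = 1163; minimum 1163 mm.

A is a house frame. B is a bookshelf. The bookshelf sits inside the house frame, centred. The clearance to the nearest interior wall is 1163 mm.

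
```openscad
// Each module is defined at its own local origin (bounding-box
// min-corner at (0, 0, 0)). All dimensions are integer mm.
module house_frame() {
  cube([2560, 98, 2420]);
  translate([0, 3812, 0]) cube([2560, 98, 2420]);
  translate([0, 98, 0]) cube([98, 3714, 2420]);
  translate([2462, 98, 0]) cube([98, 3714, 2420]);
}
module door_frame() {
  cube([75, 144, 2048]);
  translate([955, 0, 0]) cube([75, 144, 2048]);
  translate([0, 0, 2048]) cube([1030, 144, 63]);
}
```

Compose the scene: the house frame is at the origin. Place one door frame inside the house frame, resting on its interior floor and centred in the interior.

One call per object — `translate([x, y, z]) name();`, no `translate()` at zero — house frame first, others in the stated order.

house_frame();
translate([765, 1883, 0]) door_frame();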